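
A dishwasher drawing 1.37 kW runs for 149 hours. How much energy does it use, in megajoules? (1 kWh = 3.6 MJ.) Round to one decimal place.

Energy = 1.37 kW × 149 h = 204.13 kWh
= 204.13 × 3.6 MJ = 734.9 MJ

734.9 MJ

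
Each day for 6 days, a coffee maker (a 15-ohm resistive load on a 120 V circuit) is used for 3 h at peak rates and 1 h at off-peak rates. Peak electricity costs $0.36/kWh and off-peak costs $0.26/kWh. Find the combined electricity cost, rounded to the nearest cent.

Power = V²/R = 120²/15 = 960 W = 0.96 kW
Peak energy = 0.96 kW × 3 h × 6 = 17.28 kWh
Off-peak energy = 0.96 kW × 1 h × 6 = 5.76 kWh
Cost = 17.28 × $0.36 + 5.76 × $0.26 = $6.2208 + $1.4976 = $7.72

$7.72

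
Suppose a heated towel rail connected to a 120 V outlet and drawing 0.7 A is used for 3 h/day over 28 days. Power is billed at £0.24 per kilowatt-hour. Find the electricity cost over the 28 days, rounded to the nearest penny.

£1.69

Power = 0.7 A × 120 V = 84 W = 0.084 kW
Runtime = 3 h/day × 28 days = 84 h
Energy = 0.084 kW × 84 h = 7.056 kWh
Cost = 7.056 kWh × £0.24/kWh = £1.69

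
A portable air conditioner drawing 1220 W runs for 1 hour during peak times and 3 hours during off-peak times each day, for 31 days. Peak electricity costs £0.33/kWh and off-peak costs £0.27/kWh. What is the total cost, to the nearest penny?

Peak energy = 1.22 kW × 1 h × 31 = 37.82 kWh
Off-peak energy = 1.22 kW × 3 h × 31 = 113.46 kWh
Cost = 37.82 × £0.33 + 113.46 × £0.27 = £12.4806 + £30.6342 = £43.11

£43.11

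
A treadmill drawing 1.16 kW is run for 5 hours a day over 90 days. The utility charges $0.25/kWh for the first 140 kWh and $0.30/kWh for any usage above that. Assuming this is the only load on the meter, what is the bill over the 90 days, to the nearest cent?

$149.60

Runtime = 5 h/day × 90 days = 450 h
Energy = 1.16 kW × 450 h = 522 kWh
Tier 1 (0–140 kWh): 140 × $0.25 = $35
Above 140 kWh: 382 × $0.30 = $114.6
Bill = $149.60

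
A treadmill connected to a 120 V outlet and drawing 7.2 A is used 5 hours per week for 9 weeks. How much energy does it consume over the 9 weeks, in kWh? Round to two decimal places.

Power = 7.2 A × 120 V = 864 W = 0.864 kW
Runtime = 5 h/week × 9 weeks = 45 h
Energy = 0.864 kW × 45 h = 38.88 kWh

38.88 kWh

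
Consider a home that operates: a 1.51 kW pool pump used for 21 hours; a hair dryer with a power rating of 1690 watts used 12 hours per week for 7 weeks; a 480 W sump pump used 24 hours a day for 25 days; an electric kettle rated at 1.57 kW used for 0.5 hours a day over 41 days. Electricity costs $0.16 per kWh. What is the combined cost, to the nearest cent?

pool pump: 1.51 kW × 21 h = 31.71 kWh
hair dryer: Runtime = 12 h/week × 7 weeks = 84 h
hair dryer: 1.69 kW × 84 h = 141.96 kWh
sump pump: Runtime = 24 h × 25 = 600 h
sump pump: 0.48 kW × 600 h = 288 kWh
electric kettle: Runtime = 0.5 h/day × 41 days = 20.5 h
electric kettle: 1.57 kW × 20.5 h = 32.185 kWh
Total energy = 493.855 kWh
Cost = 493.855 × $0.16 = $79.02

$79.02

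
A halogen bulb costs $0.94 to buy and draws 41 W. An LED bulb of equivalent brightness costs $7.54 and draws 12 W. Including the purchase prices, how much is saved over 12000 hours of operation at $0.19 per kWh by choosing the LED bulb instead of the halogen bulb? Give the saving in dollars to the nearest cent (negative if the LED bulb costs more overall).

$59.52

halogen bulb: $0.94 + (41/1000) kW × 12000 h × $0.19 = $0.94 + $93.48 = $94.42
LED bulb: $7.54 + (12/1000) kW × 12000 h × $0.19 = $7.54 + $27.36 = $34.9
Saving = $94.42 − $34.9 = $59.52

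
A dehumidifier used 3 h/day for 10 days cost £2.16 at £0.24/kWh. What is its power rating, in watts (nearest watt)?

300 W

Energy = £2.16 ÷ £0.24/kWh = 9 kWh
Runtime = 3 h/day × 10 days = 30 h
Power = 9 kWh ÷ 30 h = 0.3 kW = 300 W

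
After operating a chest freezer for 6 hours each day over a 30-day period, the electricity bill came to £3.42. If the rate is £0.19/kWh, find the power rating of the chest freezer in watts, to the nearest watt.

Energy = £3.42 ÷ £0.19/kWh = 18 kWh
Runtime = 6 h/day × 30 days = 180 h
Power = 18 kWh ÷ 180 h = 0.1 kW = 100 W

100 W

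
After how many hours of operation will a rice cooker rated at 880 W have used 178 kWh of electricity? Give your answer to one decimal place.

202.3 h

Hours = 178 kWh ÷ 0.88 kW = 202.3 h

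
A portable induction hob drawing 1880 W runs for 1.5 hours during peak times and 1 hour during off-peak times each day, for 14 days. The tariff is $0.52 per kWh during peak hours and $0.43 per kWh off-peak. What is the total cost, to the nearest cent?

$31.85

Peak energy = 1.88 kW × 1.5 h × 14 = 39.48 kWh
Off-peak energy = 1.88 kW × 1 h × 14 = 26.32 kWh
Cost = 39.48 × $0.52 + 26.32 × $0.43 = $20.5296 + $11.3176 = $31.85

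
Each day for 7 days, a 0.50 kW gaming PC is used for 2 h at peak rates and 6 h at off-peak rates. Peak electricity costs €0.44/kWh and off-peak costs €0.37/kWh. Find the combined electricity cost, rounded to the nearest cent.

€10.85

Peak energy = 0.5 kW × 2 h × 7 = 7 kWh
Off-peak energy = 0.5 kW × 6 h × 7 = 21 kWh
Cost = 7 × €0.44 + 21 × €0.37 = €3.08 + €7.77 = €10.85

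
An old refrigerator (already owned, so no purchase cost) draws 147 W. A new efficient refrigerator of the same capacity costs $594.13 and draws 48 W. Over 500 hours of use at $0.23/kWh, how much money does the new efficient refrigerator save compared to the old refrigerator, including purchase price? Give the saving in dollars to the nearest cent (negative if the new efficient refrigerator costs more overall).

-$582.75

old refrigerator: $0.00 + (147/1000) kW × 500 h × $0.23 = $0.00 + $16.905 = $16.905
new efficient refrigerator: $594.13 + (48/1000) kW × 500 h × $0.23 = $594.13 + $5.52 = $599.65
Saving = $16.905 − $599.65 = −$582.745 → -$582.75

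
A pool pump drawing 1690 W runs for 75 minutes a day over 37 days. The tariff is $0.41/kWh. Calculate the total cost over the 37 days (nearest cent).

$32.05

Runtime = 75 min × 37 = 2775 min = 46.25 h
Energy = 1.69 kW × 46.25 h = 78.1625 kWh
Cost = 78.1625 kWh × $0.41/kWh = $32.05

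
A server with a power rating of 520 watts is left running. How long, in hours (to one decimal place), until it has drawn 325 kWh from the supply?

625.0 h

Hours = 325 kWh ÷ 0.52 kW = 625.0 h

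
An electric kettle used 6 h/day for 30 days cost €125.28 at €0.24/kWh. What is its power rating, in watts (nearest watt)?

Energy = €125.28 ÷ €0.24/kWh = 522 kWh
Runtime = 6 h/day × 30 days = 180 h
Power = 522 kWh ÷ 180 h = 2.9 kW = 2900 W

2900 W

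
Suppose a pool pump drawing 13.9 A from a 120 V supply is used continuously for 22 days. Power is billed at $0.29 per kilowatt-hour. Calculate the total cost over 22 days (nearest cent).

Power = 13.9 A × 120 V = 1668 W = 1.668 kW
Runtime = 24 h × 22 = 528 h
Energy = 1.668 kW × 528 h = 880.704 kWh
Cost = 880.704 kWh × $0.29/kWh = $255.40

$255.40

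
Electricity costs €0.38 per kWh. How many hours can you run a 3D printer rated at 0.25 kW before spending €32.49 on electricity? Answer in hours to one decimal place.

342.0 h

Energy available = €32.49 ÷ €0.38/kWh = 85.5 kWh
Hours = 85.5 kWh ÷ 0.25 kW = 342.0 h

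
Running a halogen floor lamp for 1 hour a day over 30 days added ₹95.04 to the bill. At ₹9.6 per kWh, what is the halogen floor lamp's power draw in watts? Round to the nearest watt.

330 W

Energy = ₹95.04 ÷ ₹9.6/kWh = 9.9 kWh
Runtime = 1 h/day × 30 days = 30 h
Power = 9.9 kWh ÷ 30 h = 0.33 kW = 330 W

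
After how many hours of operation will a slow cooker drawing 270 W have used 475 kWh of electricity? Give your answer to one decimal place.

Hours = 475 kWh ÷ 0.27 kW = 1759.3 h

1759.3 h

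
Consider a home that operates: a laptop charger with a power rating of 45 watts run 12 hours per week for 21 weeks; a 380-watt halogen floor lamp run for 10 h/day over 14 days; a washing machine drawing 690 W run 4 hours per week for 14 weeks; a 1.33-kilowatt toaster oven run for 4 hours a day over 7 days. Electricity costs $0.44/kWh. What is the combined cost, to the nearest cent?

$61.78

laptop charger: Runtime = 12 h/week × 21 weeks = 252 h
laptop charger: 0.045 kW × 252 h = 11.34 kWh
halogen floor lamp: Runtime = 10 h/day × 14 days = 140 h
halogen floor lamp: 0.38 kW × 140 h = 53.2 kWh
washing machine: Runtime = 4 h/week × 14 weeks = 56 h
washing machine: 0.69 kW × 56 h = 38.64 kWh
toaster oven: Runtime = 4 h/day × 7 days = 28 h
toaster oven: 1.33 kW × 28 h = 37.24 kWh
Total energy = 140.42 kWh
Cost = 140.42 × $0.44 = $61.78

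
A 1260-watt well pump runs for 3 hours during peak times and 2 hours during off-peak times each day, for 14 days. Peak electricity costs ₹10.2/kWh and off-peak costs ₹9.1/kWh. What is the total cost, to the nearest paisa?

Peak energy = 1.26 kW × 3 h × 14 = 52.92 kWh
Off-peak energy = 1.26 kW × 2 h × 14 = 35.28 kWh
Cost = 52.92 × ₹10.2 + 35.28 × ₹9.1 = ₹539.784 + ₹321.048 = ₹860.83

₹860.83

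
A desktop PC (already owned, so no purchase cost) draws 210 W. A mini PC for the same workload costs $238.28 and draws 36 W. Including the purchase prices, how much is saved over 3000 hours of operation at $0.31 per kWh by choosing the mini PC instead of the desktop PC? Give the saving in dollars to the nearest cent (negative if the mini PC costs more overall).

desktop PC: $0.00 + (210/1000) kW × 3000 h × $0.31 = $0.00 + $195.3 = $195.3
mini PC: $238.28 + (36/1000) kW × 3000 h × $0.31 = $238.28 + $33.48 = $271.76
Saving = $195.3 − $271.76 = −$76.46

-$76.46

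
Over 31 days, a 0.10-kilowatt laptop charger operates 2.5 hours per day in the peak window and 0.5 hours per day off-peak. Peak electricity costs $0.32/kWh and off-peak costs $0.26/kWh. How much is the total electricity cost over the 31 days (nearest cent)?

$2.88

Peak energy = 0.1 kW × 2.5 h × 31 = 7.75 kWh
Off-peak energy = 0.1 kW × 0.5 h × 31 = 1.55 kWh
Cost = 7.75 × $0.32 + 1.55 × $0.26 = $2.48 + $0.403 = $2.88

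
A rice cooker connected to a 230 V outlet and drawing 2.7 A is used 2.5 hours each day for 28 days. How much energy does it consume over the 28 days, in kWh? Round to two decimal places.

Power = 2.7 A × 230 V = 621 W = 0.621 kW
Runtime = 2.5 h/day × 28 days = 70 h
Energy = 0.621 kW × 70 h = 43.47 kWh

43.47 kWh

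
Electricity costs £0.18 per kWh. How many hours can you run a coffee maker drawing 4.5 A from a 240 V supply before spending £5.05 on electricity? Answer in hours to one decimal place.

Power = 4.5 A × 240 V = 1080 W = 1.08 kW
Energy available = £5.05 ÷ £0.18/kWh = 28.0556 kWh
Hours = 28.0556 kWh ÷ 1.08 kW = 26.0 h

26.0 h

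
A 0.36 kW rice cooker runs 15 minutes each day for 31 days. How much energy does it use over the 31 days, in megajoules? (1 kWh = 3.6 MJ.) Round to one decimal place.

10.0 MJ

Runtime = 15 min × 31 = 465 min = 7.75 h
Energy = 0.36 kW × 7.75 h = 2.79 kWh
= 2.79 × 3.6 MJ = 10.0 MJ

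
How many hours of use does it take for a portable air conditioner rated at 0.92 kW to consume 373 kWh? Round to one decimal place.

Hours = 373 kWh ÷ 0.92 kW = 405.4 h

405.4 h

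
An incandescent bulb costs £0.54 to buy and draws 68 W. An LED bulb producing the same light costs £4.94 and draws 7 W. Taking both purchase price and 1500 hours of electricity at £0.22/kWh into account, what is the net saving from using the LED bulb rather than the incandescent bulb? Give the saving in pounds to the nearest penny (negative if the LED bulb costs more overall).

incandescent bulb: £0.54 + (68/1000) kW × 1500 h × £0.22 = £0.54 + £22.44 = £22.98
LED bulb: £4.94 + (7/1000) kW × 1500 h × £0.22 = £4.94 + £2.31 = £7.25
Saving = £22.98 − £7.25 = £15.73

£15.73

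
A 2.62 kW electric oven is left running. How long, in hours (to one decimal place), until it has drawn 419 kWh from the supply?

Hours = 419 kWh ÷ 2.62 kW = 159.9 h

159.9 h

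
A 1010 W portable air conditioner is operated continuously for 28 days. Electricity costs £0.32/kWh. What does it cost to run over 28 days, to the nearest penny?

£217.19

Runtime = 24 h × 28 = 672 h
Energy = 1.01 kW × 672 h = 678.72 kWh
Cost = 678.72 kWh × £0.32/kWh = £217.19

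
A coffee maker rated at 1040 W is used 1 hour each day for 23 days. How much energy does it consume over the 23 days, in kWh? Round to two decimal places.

Runtime = 1 h/day × 23 days = 23 h
Energy = 1.04 kW × 23 h = 23.92 kWh

23.92 kWh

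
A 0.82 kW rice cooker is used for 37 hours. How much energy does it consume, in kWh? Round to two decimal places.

Energy = 0.82 kW × 37 h = 30.34 kWh

30.34 kWh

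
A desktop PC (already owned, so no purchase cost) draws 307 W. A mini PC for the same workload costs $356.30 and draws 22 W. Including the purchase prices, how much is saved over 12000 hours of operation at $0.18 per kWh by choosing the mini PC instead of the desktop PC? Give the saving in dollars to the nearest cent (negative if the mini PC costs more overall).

$259.30

desktop PC: $0.00 + (307/1000) kW × 12000 h × $0.18 = $0.00 + $663.12 = $663.12
mini PC: $356.30 + (22/1000) kW × 12000 h × $0.18 = $356.30 + $47.52 = $403.82
Saving = $663.12 − $403.82 = $259.3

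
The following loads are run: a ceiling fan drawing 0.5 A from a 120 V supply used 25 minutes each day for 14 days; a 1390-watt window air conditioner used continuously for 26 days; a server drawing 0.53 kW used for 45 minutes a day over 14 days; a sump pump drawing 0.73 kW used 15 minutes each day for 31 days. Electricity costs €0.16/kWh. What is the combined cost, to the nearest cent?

€140.63

ceiling fan: Power = 0.5 A × 120 V = 60 W = 0.06 kW
ceiling fan: Runtime = 25 min × 14 = 350 min = 5.833333… h
ceiling fan: 0.06 kW × 5.833333… h = 0.35 kWh
window air conditioner: Runtime = 24 h × 26 = 624 h
window air conditioner: 1.39 kW × 624 h = 867.36 kWh
server: Runtime = 45 min × 14 = 630 min = 10.5 h
server: 0.53 kW × 10.5 h = 5.565 kWh
sump pump: Runtime = 15 min × 31 = 465 min = 7.75 h
sump pump: 0.73 kW × 7.75 h = 5.6575 kWh
Total energy = 878.9325 kWh
Cost = 878.9325 × €0.16 = €140.63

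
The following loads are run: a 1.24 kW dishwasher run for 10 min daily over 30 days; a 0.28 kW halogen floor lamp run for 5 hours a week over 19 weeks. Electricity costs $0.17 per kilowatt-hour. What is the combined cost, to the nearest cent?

dishwasher: Runtime = 10 min × 30 = 300 min = 5 h
dishwasher: 1.24 kW × 5 h = 6.2 kWh
halogen floor lamp: Runtime = 5 h/week × 19 weeks = 95 h
halogen floor lamp: 0.28 kW × 95 h = 26.6 kWh
Total energy = 32.8 kWh
Cost = 32.8 × $0.17 = $5.58

$5.58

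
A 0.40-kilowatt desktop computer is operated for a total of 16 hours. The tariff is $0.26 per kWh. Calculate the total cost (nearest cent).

Energy = 0.4 kW × 16 h = 6.4 kWh
Cost = 6.4 kWh × $0.26/kWh = $1.66

$1.66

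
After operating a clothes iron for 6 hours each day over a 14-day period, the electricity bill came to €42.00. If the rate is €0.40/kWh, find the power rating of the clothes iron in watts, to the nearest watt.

1250 W

Energy = €42.00 ÷ €0.40/kWh = 105 kWh
Runtime = 6 h/day × 14 days = 84 h
Power = 105 kWh ÷ 84 h = 1.25 kW = 1250 W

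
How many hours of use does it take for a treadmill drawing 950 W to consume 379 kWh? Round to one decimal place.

398.9 h

Hours = 379 kWh ÷ 0.95 kW = 398.9 h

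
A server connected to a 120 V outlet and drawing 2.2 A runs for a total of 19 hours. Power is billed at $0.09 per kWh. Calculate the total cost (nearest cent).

Power = 2.2 A × 120 V = 264 W = 0.264 kW
Energy = 0.264 kW × 19 h = 5.016 kWh
Cost = 5.016 kWh × $0.09/kWh = $0.45

$0.45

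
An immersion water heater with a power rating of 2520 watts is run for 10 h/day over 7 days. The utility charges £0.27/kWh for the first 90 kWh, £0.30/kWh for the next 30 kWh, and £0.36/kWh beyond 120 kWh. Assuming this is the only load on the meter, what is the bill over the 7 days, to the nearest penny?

£53.60

Runtime = 10 h/day × 7 days = 70 h
Energy = 2.52 kW × 70 h = 176.4 kWh
Tier 1 (0–90 kWh): 90 × £0.27 = £24.3
Tier 2 (90–120 kWh): 30 × £0.30 = £9
Above 120 kWh: 56.4 × £0.36 = £20.304
Bill = £53.60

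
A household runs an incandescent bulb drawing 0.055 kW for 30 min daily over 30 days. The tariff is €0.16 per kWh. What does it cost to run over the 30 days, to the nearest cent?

€0.13

Runtime = 30 min × 30 = 900 min = 15 h
Energy = 0.055 kW × 15 h = 0.825 kWh
Cost = 0.825 kWh × €0.16/kWh = €0.13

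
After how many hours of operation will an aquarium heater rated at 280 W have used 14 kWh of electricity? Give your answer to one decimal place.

50.0 h

Hours = 14 kWh ÷ 0.28 kW = 50.0 h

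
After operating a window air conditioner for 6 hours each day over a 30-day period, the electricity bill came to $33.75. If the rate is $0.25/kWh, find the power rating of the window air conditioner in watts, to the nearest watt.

Energy = $33.75 ÷ $0.25/kWh = 135 kWh
Runtime = 6 h/day × 30 days = 180 h
Power = 135 kWh ÷ 180 h = 0.75 kW = 750 W

750 W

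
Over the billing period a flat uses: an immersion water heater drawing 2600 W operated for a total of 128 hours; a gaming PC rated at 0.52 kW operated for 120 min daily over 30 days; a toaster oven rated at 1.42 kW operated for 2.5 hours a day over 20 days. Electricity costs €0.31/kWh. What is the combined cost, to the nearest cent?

€134.85

immersion water heater: 2.6 kW × 128 h = 332.8 kWh
gaming PC: Runtime = 120 min × 30 = 3600 min = 60 h
gaming PC: 0.52 kW × 60 h = 31.2 kWh
toaster oven: Runtime = 2.5 h/day × 20 days = 50 h
toaster oven: 1.42 kW × 50 h = 71 kWh
Total energy = 435 kWh
Cost = 435 × €0.31 = €134.85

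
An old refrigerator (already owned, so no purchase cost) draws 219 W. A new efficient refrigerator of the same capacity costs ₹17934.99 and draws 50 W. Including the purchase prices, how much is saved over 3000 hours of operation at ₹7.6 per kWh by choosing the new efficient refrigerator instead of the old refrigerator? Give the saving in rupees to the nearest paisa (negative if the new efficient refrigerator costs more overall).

old refrigerator: ₹0.00 + (219/1000) kW × 3000 h × ₹7.6 = ₹0.00 + ₹4993.2 = ₹4993.2
new efficient refrigerator: ₹17934.99 + (50/1000) kW × 3000 h × ₹7.6 = ₹17934.99 + ₹1140 = ₹19074.99
Saving = ₹4993.2 − ₹19074.99 = −₹14081.79

-₹14081.79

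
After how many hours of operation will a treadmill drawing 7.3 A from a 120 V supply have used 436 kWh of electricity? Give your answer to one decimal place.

497.7 h

Power = 7.3 A × 120 V = 876 W = 0.876 kW
Hours = 436 kWh ÷ 0.876 kW = 497.7 h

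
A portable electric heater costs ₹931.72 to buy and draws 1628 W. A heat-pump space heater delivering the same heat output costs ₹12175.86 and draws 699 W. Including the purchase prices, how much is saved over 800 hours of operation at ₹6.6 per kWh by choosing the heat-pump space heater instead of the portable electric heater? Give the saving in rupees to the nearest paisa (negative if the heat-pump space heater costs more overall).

-₹6339.02

portable electric heater: ₹931.72 + (1628/1000) kW × 800 h × ₹6.6 = ₹931.72 + ₹8595.84 = ₹9527.56
heat-pump space heater: ₹12175.86 + (699/1000) kW × 800 h × ₹6.6 = ₹12175.86 + ₹3690.72 = ₹15866.58
Saving = ₹9527.56 − ₹15866.58 = −₹6339.02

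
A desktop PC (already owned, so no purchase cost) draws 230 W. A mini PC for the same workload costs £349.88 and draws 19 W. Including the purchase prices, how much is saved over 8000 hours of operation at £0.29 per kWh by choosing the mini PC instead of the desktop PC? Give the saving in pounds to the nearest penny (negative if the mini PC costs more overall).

£139.64

desktop PC: £0.00 + (230/1000) kW × 8000 h × £0.29 = £0.00 + £533.6 = £533.6
mini PC: £349.88 + (19/1000) kW × 8000 h × £0.29 = £349.88 + £44.08 = £393.96
Saving = £533.6 − £393.96 = £139.64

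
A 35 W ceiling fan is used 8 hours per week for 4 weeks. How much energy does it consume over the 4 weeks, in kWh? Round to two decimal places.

Runtime = 8 h/week × 4 weeks = 32 h
Energy = 0.035 kW × 32 h = 1.12 kWh

1.12 kWh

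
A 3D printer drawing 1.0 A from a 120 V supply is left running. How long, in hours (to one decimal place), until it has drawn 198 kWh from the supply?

1650.0 h

Power = 1.0 A × 120 V = 120 W = 0.12 kW
Hours = 198 kWh ÷ 0.12 kW = 1650.0 h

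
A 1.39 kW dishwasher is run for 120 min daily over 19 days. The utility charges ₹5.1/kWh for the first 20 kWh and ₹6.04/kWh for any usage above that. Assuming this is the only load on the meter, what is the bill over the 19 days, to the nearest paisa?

Runtime = 120 min × 19 = 2280 min = 38 h
Energy = 1.39 kW × 38 h = 52.82 kWh
Tier 1 (0–20 kWh): 20 × ₹5.1 = ₹102
Above 20 kWh: 32.82 × ₹6.04 = ₹198.2328
Bill = ₹300.23

₹300.23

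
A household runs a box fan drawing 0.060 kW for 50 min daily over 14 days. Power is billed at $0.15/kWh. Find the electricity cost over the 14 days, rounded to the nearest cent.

Runtime = 50 min × 14 = 700 min = 11.666666… h
Energy = 0.06 kW × 11.666666… h = 0.7 kWh
Cost = 0.7 kWh × $0.15/kWh = $0.11

$0.11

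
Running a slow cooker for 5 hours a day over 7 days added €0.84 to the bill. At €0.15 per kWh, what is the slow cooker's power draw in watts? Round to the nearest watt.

Energy = €0.84 ÷ €0.15/kWh = 5.6 kWh
Runtime = 5 h/day × 7 days = 35 h
Power = 5.6 kWh ÷ 35 h = 0.16 kW = 160 W

160 W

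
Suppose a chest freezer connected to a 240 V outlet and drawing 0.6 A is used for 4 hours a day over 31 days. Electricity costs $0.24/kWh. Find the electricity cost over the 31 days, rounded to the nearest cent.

Power = 0.6 A × 240 V = 144 W = 0.144 kW
Runtime = 4 h/day × 31 days = 124 h
Energy = 0.144 kW × 124 h = 17.856 kWh
Cost = 17.856 kWh × $0.24/kWh = $4.29

$4.29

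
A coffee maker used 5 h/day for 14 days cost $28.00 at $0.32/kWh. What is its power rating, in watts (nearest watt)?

1250 W

Energy = $28.00 ÷ $0.32/kWh = 87.5 kWh
Runtime = 5 h/day × 14 days = 70 h
Power = 87.5 kWh ÷ 70 h = 1.25 kW = 1250 W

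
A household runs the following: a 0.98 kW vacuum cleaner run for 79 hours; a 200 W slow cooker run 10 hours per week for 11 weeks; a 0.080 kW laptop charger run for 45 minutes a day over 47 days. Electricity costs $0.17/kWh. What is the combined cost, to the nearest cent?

vacuum cleaner: 0.98 kW × 79 h = 77.42 kWh
slow cooker: Runtime = 10 h/week × 11 weeks = 110 h
slow cooker: 0.2 kW × 110 h = 22 kWh
laptop charger: Runtime = 45 min × 47 = 2115 min = 35.25 h
laptop charger: 0.08 kW × 35.25 h = 2.82 kWh
Total energy = 102.24 kWh
Cost = 102.24 × $0.17 = $17.38

$17.38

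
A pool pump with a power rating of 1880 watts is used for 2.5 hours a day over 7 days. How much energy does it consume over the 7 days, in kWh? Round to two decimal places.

Runtime = 2.5 h/day × 7 days = 17.5 h
Energy = 1.88 kW × 17.5 h = 32.9 kWh

32.90 kWh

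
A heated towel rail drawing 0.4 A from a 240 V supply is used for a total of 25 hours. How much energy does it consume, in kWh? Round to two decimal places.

Power = 0.4 A × 240 V = 96 W = 0.096 kW
Energy = 0.096 kW × 25 h = 2.4 kWh

2.40 kWh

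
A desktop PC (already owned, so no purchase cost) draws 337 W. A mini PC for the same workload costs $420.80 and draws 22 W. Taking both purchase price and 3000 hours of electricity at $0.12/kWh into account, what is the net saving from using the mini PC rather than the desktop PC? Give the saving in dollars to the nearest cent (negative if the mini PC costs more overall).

desktop PC: $0.00 + (337/1000) kW × 3000 h × $0.12 = $0.00 + $121.32 = $121.32
mini PC: $420.80 + (22/1000) kW × 3000 h × $0.12 = $420.80 + $7.92 = $428.72
Saving = $121.32 − $428.72 = −$307.4

-$307.40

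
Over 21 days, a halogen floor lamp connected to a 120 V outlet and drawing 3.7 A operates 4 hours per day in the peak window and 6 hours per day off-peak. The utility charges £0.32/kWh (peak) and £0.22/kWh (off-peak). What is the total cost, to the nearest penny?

£24.24

Power = 3.7 A × 120 V = 444 W = 0.444 kW
Peak energy = 0.444 kW × 4 h × 21 = 37.296 kWh
Off-peak energy = 0.444 kW × 6 h × 21 = 55.944 kWh
Cost = 37.296 × £0.32 + 55.944 × £0.22 = £11.93472 + £12.30768 = £24.24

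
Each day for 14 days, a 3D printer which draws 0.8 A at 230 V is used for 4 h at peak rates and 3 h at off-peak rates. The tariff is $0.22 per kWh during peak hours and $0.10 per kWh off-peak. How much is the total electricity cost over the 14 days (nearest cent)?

$3.04

Power = 0.8 A × 230 V = 184 W = 0.184 kW
Peak energy = 0.184 kW × 4 h × 14 = 10.304 kWh
Off-peak energy = 0.184 kW × 3 h × 14 = 7.728 kWh
Cost = 10.304 × $0.22 + 7.728 × $0.10 = $2.26688 + $0.7728 = $3.04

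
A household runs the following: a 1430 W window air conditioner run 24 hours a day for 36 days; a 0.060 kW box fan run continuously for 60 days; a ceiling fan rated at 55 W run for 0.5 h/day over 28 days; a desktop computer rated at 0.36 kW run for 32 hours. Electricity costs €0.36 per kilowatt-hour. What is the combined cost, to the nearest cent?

window air conditioner: Runtime = 24 h × 36 = 864 h
window air conditioner: 1.43 kW × 864 h = 1235.52 kWh
box fan: Runtime = 24 h × 60 = 1440 h
box fan: 0.06 kW × 1440 h = 86.4 kWh
ceiling fan: Runtime = 0.5 h/day × 28 days = 14 h
ceiling fan: 0.055 kW × 14 h = 0.77 kWh
desktop computer: 0.36 kW × 32 h = 11.52 kWh
Total energy = 1334.21 kWh
Cost = 1334.21 × €0.36 = €480.32

€480.32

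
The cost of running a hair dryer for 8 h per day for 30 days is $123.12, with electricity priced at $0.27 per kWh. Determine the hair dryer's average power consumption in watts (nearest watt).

Energy = $123.12 ÷ $0.27/kWh = 456 kWh
Runtime = 8 h/day × 30 days = 240 h
Power = 456 kWh ÷ 240 h = 1.9 kW = 1900 W

1900 W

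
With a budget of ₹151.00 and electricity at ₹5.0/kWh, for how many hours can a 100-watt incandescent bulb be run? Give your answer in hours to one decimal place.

302.0 h

Energy available = ₹151.00 ÷ ₹5.0/kWh = 30.2 kWh
Hours = 30.2 kWh ÷ 0.1 kW = 302.0 h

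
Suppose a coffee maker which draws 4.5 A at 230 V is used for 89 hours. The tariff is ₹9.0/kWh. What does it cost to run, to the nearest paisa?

₹829.04

Power = 4.5 A × 230 V = 1035 W = 1.035 kW
Energy = 1.035 kW × 89 h = 92.115 kWh
Cost = 92.115 kWh × ₹9.0/kWh = ₹829.04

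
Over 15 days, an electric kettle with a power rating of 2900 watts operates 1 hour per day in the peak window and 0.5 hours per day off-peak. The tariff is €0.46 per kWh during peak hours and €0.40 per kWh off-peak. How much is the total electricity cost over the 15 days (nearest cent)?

Peak energy = 2.9 kW × 1 h × 15 = 43.5 kWh
Off-peak energy = 2.9 kW × 0.5 h × 15 = 21.75 kWh
Cost = 43.5 × €0.46 + 21.75 × €0.40 = €20.01 + €8.7 = €28.71

€28.71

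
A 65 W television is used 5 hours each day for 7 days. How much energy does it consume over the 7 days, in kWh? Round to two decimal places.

2.28 kWh

Runtime = 5 h/day × 7 days = 35 h
Energy = 0.065 kW × 35 h = 2.275 kWh ≈ 2.28 kWh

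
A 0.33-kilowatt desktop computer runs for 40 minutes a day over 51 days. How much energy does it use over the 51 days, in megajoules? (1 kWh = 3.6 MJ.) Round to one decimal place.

40.4 MJ

Runtime = 40 min × 51 = 2040 min = 34 h
Energy = 0.33 kW × 34 h = 11.22 kWh
= 11.22 × 3.6 MJ = 40.4 MJ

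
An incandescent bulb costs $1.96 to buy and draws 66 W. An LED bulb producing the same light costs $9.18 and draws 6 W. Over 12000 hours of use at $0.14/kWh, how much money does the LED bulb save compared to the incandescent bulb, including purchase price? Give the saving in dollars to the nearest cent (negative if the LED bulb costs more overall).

incandescent bulb: $1.96 + (66/1000) kW × 12000 h × $0.14 = $1.96 + $110.88 = $112.84
LED bulb: $9.18 + (6/1000) kW × 12000 h × $0.14 = $9.18 + $10.08 = $19.26
Saving = $112.84 − $19.26 = $93.58

$93.58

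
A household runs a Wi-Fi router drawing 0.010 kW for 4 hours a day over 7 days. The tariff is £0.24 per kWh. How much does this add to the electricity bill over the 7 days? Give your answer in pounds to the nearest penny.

Runtime = 4 h/day × 7 days = 28 h
Energy = 0.01 kW × 28 h = 0.28 kWh
Cost = 0.28 kWh × £0.24/kWh = £0.07

£0.07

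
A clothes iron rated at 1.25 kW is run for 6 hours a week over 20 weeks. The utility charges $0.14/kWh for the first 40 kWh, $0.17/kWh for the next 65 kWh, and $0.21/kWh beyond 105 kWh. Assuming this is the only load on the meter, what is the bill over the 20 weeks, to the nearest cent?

Runtime = 6 h/week × 20 weeks = 120 h
Energy = 1.25 kW × 120 h = 150 kWh
Tier 1 (0–40 kWh): 40 × $0.14 = $5.6
Tier 2 (40–105 kWh): 65 × $0.17 = $11.05
Above 105 kWh: 45 × $0.21 = $9.45
Bill = $26.10

$26.10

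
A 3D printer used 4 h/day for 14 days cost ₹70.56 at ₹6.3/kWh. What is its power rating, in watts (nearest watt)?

Energy = ₹70.56 ÷ ₹6.3/kWh = 11.2 kWh
Runtime = 4 h/day × 14 days = 56 h
Power = 11.2 kWh ÷ 56 h = 0.2 kW = 200 W

200 W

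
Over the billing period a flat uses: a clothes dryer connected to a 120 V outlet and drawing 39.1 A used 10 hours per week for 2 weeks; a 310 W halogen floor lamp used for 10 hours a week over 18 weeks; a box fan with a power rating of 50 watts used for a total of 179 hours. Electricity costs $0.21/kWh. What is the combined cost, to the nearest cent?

clothes dryer: Power = 39.1 A × 120 V = 4692 W = 4.692 kW
clothes dryer: Runtime = 10 h/week × 2 weeks = 20 h
clothes dryer: 4.692 kW × 20 h = 93.84 kWh
halogen floor lamp: Runtime = 10 h/week × 18 weeks = 180 h
halogen floor lamp: 0.31 kW × 180 h = 55.8 kWh
box fan: 0.05 kW × 179 h = 8.95 kWh
Total energy = 158.59 kWh
Cost = 158.59 × $0.21 = $33.30

$33.30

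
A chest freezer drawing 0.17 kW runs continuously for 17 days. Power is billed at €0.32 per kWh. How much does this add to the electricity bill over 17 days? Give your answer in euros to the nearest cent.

Runtime = 24 h × 17 = 408 h
Energy = 0.17 kW × 408 h = 69.36 kWh
Cost = 69.36 kWh × €0.32/kWh = €22.20

€22.20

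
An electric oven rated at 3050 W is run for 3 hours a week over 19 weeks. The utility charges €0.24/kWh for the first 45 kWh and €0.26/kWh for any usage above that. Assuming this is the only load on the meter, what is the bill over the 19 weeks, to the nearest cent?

€44.30

Runtime = 3 h/week × 19 weeks = 57 h
Energy = 3.05 kW × 57 h = 173.85 kWh
Tier 1 (0–45 kWh): 45 × €0.24 = €10.8
Above 45 kWh: 128.85 × €0.26 = €33.501
Bill = €44.30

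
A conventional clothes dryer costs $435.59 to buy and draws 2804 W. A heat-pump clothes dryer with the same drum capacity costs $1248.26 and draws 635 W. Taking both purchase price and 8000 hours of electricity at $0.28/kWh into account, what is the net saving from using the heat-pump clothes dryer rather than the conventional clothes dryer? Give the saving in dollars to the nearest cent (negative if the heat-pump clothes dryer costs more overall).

$4045.89

conventional clothes dryer: $435.59 + (2804/1000) kW × 8000 h × $0.28 = $435.59 + $6280.96 = $6716.55
heat-pump clothes dryer: $1248.26 + (635/1000) kW × 8000 h × $0.28 = $1248.26 + $1422.4 = $2670.66
Saving = $6716.55 − $2670.66 = $4045.89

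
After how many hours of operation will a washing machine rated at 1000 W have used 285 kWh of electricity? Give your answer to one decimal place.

Hours = 285 kWh ÷ 1 kW = 285.0 h

285.0 h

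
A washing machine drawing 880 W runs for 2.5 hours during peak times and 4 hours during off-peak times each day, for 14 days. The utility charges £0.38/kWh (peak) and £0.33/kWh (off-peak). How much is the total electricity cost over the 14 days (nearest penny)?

Peak energy = 0.88 kW × 2.5 h × 14 = 30.8 kWh
Off-peak energy = 0.88 kW × 4 h × 14 = 49.28 kWh
Cost = 30.8 × £0.38 + 49.28 × £0.33 = £11.704 + £16.2624 = £27.97

£27.97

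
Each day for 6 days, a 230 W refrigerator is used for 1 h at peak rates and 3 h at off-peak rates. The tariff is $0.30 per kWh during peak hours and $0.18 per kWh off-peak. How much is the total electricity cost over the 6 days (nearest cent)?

Peak energy = 0.23 kW × 1 h × 6 = 1.38 kWh
Off-peak energy = 0.23 kW × 3 h × 6 = 4.14 kWh
Cost = 1.38 × $0.30 + 4.14 × $0.18 = $0.414 + $0.7452 = $1.16

$1.16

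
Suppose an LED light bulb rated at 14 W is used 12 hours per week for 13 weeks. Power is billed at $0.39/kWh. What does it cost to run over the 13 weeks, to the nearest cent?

Runtime = 12 h/week × 13 weeks = 156 h
Energy = 0.014 kW × 156 h = 2.184 kWh
Cost = 2.184 kWh × $0.39/kWh = $0.85

$0.85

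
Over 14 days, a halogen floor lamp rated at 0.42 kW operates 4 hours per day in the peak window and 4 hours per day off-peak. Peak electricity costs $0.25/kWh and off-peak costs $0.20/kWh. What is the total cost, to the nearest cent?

$10.58

Peak energy = 0.42 kW × 4 h × 14 = 23.52 kWh
Off-peak energy = 0.42 kW × 4 h × 14 = 23.52 kWh
Cost = 23.52 × $0.25 + 23.52 × $0.20 = $5.88 + $4.704 = $10.58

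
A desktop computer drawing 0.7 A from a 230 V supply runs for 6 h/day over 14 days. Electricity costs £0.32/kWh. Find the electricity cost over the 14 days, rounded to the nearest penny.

£4.33

Power = 0.7 A × 230 V = 161 W = 0.161 kW
Runtime = 6 h/day × 14 days = 84 h
Energy = 0.161 kW × 84 h = 13.524 kWh
Cost = 13.524 kWh × £0.32/kWh = £4.33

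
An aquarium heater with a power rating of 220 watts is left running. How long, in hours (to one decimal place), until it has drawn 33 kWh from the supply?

150.0 h

Hours = 33 kWh ÷ 0.22 kW = 150.0 h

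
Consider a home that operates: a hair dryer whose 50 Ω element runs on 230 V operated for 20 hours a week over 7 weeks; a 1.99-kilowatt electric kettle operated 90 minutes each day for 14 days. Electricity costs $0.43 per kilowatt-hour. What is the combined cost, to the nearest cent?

$81.66

hair dryer: Power = V²/R = 230²/50 = 1058 W = 1.058 kW
hair dryer: Runtime = 20 h/week × 7 weeks = 140 h
hair dryer: 1.058 kW × 140 h = 148.12 kWh
electric kettle: Runtime = 90 min × 14 = 1260 min = 21 h
electric kettle: 1.99 kW × 21 h = 41.79 kWh
Total energy = 189.91 kWh
Cost = 189.91 × $0.43 = $81.66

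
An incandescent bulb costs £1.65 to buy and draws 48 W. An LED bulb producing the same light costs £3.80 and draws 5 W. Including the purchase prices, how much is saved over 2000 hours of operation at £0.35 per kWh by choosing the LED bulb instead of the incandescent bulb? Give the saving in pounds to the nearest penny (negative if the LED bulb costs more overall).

£27.95

incandescent bulb: £1.65 + (48/1000) kW × 2000 h × £0.35 = £1.65 + £33.6 = £35.25
LED bulb: £3.80 + (5/1000) kW × 2000 h × £0.35 = £3.80 + £3.5 = £7.3
Saving = £35.25 − £7.3 = £27.95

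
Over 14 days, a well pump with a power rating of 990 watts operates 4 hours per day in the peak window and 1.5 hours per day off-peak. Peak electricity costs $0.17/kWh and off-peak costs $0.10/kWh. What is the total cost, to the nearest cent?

$11.50

Peak energy = 0.99 kW × 4 h × 14 = 55.44 kWh
Off-peak energy = 0.99 kW × 1.5 h × 14 = 20.79 kWh
Cost = 55.44 × $0.17 + 20.79 × $0.10 = $9.4248 + $2.079 = $11.50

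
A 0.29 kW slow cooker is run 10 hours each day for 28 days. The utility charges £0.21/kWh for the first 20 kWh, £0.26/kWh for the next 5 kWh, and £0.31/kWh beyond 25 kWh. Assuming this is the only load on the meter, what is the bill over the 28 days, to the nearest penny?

Runtime = 10 h/day × 28 days = 280 h
Energy = 0.29 kW × 280 h = 81.2 kWh
Tier 1 (0–20 kWh): 20 × £0.21 = £4.2
Tier 2 (20–25 kWh): 5 × £0.26 = £1.3
Above 25 kWh: 56.2 × £0.31 = £17.422
Bill = £22.92

£22.92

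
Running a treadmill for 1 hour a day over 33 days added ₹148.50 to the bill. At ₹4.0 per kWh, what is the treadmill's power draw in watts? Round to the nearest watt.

Energy = ₹148.50 ÷ ₹4.0/kWh = 37.125 kWh
Runtime = 1 h/day × 33 days = 33 h
Power = 37.125 kWh ÷ 33 h = 1.125 kW = 1125 W

1125 W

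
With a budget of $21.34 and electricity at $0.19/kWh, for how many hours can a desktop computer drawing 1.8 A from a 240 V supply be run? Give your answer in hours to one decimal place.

260.0 h

Power = 1.8 A × 240 V = 432 W = 0.432 kW
Energy available = $21.34 ÷ $0.19/kWh = 112.3158 kWh
Hours = 112.3158 kWh ÷ 0.432 kW = 260.0 h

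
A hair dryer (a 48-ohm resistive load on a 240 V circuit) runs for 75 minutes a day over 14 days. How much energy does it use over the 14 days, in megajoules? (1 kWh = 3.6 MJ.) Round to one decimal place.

75.6 MJ

Power = V²/R = 240²/48 = 1200 W = 1.2 kW
Runtime = 75 min × 14 = 1050 min = 17.5 h
Energy = 1.2 kW × 17.5 h = 21 kWh
= 21 × 3.6 MJ = 75.6 MJ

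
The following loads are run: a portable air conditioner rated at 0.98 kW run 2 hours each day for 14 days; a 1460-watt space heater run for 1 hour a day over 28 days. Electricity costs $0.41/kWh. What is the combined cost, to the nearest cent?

$28.01

portable air conditioner: Runtime = 2 h/day × 14 days = 28 h
portable air conditioner: 0.98 kW × 28 h = 27.44 kWh
space heater: Runtime = 1 h/day × 28 days = 28 h
space heater: 1.46 kW × 28 h = 40.88 kWh
Total energy = 68.32 kWh
Cost = 68.32 × $0.41 = $28.01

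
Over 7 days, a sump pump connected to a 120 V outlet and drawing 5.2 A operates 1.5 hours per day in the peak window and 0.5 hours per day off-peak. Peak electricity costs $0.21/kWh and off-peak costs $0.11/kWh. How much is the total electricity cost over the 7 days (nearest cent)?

$1.62

Power = 5.2 A × 120 V = 624 W = 0.624 kW
Peak energy = 0.624 kW × 1.5 h × 7 = 6.552 kWh
Off-peak energy = 0.624 kW × 0.5 h × 7 = 2.184 kWh
Cost = 6.552 × $0.21 + 2.184 × $0.11 = $1.37592 + $0.24024 = $1.62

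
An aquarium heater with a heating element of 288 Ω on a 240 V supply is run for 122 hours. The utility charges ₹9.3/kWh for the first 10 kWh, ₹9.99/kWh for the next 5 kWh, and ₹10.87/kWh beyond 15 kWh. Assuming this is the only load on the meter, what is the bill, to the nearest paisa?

₹245.13

Power = V²/R = 240²/288 = 200 W = 0.2 kW
Energy = 0.2 kW × 122 h = 24.4 kWh
Tier 1 (0–10 kWh): 10 × ₹9.3 = ₹93
Tier 2 (10–15 kWh): 5 × ₹9.99 = ₹49.95
Above 15 kWh: 9.4 × ₹10.87 = ₹102.178
Bill = ₹245.13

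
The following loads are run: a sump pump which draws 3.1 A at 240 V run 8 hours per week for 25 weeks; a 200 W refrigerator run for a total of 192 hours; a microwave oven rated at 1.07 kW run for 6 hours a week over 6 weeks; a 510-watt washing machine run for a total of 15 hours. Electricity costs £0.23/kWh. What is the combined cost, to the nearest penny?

sump pump: Power = 3.1 A × 240 V = 744 W = 0.744 kW
sump pump: Runtime = 8 h/week × 25 weeks = 200 h
sump pump: 0.744 kW × 200 h = 148.8 kWh
refrigerator: 0.2 kW × 192 h = 38.4 kWh
microwave oven: Runtime = 6 h/week × 6 weeks = 36 h
microwave oven: 1.07 kW × 36 h = 38.52 kWh
washing machine: 0.51 kW × 15 h = 7.65 kWh
Total energy = 233.37 kWh
Cost = 233.37 × £0.23 = £53.68

£53.68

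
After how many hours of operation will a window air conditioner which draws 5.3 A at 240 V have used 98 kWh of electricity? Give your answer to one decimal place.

Power = 5.3 A × 240 V = 1272 W = 1.272 kW
Hours = 98 kWh ÷ 1.272 kW = 77.0 h

77.0 h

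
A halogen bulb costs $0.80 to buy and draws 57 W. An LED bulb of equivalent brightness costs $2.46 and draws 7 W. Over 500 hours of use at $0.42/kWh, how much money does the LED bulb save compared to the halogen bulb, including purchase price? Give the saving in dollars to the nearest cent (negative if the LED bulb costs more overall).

$8.84

halogen bulb: $0.80 + (57/1000) kW × 500 h × $0.42 = $0.80 + $11.97 = $12.77
LED bulb: $2.46 + (7/1000) kW × 500 h × $0.42 = $2.46 + $1.47 = $3.93
Saving = $12.77 − $3.93 = $8.84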